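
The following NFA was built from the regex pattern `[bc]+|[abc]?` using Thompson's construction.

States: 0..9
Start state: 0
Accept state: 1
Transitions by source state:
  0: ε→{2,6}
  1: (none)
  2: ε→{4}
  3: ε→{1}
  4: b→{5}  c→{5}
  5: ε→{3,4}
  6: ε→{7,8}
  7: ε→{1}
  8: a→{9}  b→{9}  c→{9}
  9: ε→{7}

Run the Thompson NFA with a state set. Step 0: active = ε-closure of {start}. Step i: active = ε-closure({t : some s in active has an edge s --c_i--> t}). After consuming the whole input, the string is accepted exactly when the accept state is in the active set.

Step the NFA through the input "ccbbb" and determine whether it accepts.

initial (ε-close {0}): {0,1,2,4,6,7,8}
'c' @ 1: {1,3,4,5,7,9}  [accepting]
'c' @ 2: {1,3,4,5}  [accepting]
'b' @ 3: {1,3,4,5}  [accepting]
'b' @ 4: {1,3,4,5}  [accepting]
'b' @ 5: {1,3,4,5}  [accepting]
after full input: {1,3,4,5}  (accept=1 in)

Answer: ACCEPT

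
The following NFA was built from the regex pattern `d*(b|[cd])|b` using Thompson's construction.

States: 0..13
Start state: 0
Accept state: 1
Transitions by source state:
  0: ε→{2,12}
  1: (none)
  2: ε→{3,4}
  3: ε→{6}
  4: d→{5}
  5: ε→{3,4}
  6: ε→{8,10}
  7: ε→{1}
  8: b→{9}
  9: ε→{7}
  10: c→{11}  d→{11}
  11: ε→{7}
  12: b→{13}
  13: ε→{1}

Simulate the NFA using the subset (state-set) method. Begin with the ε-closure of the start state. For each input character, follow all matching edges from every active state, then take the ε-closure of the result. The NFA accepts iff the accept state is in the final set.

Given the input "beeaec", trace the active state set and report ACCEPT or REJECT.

Answer: REJECT

Derivation:
start: ε-closure({0}) = {0,2,3,4,6,8,10,12}
'b' @ 1: {1,7,9,13}  ✓accept
'e' @ 2: {}  — dead — no transitions
rest 'eaec' ignored (set empty)
end set {} — state 1 not in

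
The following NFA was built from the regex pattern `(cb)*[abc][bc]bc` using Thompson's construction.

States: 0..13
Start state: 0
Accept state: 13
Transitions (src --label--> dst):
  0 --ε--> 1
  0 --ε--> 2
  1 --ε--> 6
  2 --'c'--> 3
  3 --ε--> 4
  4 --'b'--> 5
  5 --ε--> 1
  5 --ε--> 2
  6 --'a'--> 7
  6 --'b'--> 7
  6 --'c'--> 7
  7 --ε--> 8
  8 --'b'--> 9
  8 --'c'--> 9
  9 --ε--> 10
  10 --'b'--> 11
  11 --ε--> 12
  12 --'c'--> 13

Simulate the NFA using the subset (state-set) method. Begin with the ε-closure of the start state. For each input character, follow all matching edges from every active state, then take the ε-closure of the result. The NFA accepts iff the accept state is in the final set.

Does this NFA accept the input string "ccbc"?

start: ε-closure({0}) = {0,1,2,6}
'c' @ 1: {3,4,7,8}
'c' @ 2: {9,10}
'b' @ 3: {11,12}
'c' @ 4: {13}  [accepting]
after full input: {13}  (accept=13 in)

Answer: ACCEPT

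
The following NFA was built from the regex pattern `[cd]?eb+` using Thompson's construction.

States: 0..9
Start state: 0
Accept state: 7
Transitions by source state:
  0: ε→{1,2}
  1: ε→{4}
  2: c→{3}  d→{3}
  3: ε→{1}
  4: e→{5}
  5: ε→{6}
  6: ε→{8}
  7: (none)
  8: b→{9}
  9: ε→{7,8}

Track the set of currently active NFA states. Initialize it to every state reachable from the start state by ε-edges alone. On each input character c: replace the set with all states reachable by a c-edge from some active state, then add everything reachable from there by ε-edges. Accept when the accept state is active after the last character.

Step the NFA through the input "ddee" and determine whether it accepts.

S₀ = ε-closure({0}) = {0,1,2,4}
'd' @ 1: {1,3,4}
'd' @ 2: {}  — state set empty
rest 'ee' ignored (set empty)
after full input: {}  (accept=7 not in)

Answer: REJECT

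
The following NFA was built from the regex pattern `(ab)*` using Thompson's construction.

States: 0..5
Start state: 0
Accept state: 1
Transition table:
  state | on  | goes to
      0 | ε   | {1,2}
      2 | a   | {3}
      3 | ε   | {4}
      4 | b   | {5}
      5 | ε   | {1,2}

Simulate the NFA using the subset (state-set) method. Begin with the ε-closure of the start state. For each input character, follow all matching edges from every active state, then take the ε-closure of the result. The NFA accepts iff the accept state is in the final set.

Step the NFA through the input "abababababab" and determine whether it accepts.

start: ε-closure({0}) = {0,1,2}
'a' @ 1: {3,4}
'b' @ 2: {1,2,5}  (accept∈set)
'a' @ 3: {3,4}
'b' @ 4: {1,2,5}  (accept∈set)
'a' @ 5: {3,4}
'b' @ 6: {1,2,5}  (accept∈set)
'a' @ 7: {3,4}
'b' @ 8: {1,2,5}  (accept∈set)
'a' @ 9: {3,4}
'b' @ 10: {1,2,5}  (accept∈set)
'a' @ 11: {3,4}
'b' @ 12: {1,2,5}  (accept∈set)
end set {1,2,5} — state 1 in

Answer: ACCEPT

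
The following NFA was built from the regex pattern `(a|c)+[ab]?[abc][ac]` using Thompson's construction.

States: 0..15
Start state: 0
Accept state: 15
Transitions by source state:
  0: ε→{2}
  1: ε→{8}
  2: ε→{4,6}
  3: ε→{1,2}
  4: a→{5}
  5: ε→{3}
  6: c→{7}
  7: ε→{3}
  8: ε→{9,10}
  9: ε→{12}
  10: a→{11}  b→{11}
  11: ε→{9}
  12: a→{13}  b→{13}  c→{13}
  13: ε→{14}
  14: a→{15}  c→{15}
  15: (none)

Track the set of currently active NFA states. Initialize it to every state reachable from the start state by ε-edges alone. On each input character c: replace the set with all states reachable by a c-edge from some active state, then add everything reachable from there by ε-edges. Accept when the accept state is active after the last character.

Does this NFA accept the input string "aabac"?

start: ε-closure({0}) = {0,2,4,6}
'a' @ 1: {1,2,3,4,5,6,8,9,10,12}
'a' @ 2: {1,2,3,4,5,6,8,9,10,11,12,13,14}
'b' @ 3: {9,11,12,13,14}
'a' @ 4: {13,14,15}  [accepting]
'c' @ 5: {15}  [accepting]
final: {15}; accept 15 in set

Answer: ACCEPT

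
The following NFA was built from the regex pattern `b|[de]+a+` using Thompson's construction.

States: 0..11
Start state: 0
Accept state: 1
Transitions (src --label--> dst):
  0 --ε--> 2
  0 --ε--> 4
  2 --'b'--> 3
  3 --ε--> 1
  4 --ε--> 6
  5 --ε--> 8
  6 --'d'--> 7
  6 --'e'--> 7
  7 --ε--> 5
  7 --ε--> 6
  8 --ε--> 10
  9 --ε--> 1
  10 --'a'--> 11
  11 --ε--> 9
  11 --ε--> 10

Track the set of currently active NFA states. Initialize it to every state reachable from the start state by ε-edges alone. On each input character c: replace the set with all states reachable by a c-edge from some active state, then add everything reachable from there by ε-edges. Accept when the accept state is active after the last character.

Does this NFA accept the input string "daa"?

Answer: ACCEPT

Trace:
initial (ε-close {0}): {0,2,4,6}
'd' @ 1: {5,6,7,8,10}
'a' @ 2: {1,9,10,11}  [accepting]
'a' @ 3: {1,9,10,11}  [accepting]
final: {1,9,10,11}; accept 1 in set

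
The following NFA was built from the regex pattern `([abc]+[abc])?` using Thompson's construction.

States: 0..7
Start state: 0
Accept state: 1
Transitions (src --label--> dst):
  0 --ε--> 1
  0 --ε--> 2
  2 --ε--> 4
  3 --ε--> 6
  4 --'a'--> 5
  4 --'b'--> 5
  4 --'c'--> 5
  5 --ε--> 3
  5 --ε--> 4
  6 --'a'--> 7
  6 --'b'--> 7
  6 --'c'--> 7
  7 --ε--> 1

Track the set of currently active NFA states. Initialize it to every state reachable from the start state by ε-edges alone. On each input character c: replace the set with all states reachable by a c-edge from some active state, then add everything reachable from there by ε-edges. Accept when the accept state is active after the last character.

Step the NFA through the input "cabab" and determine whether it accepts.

Answer: ACCEPT

Trace:
S₀ = ε-closure({0}) = {0,1,2,4}
'c' @ 1: {3,4,5,6}
'a' @ 2: {1,3,4,5,6,7}  (accept∈set)
'b' @ 3: {1,3,4,5,6,7}  (accept∈set)
'a' @ 4: {1,3,4,5,6,7}  (accept∈set)
'b' @ 5: {1,3,4,5,6,7}  (accept∈set)
after full input: {1,3,4,5,6,7}  (accept=1 in)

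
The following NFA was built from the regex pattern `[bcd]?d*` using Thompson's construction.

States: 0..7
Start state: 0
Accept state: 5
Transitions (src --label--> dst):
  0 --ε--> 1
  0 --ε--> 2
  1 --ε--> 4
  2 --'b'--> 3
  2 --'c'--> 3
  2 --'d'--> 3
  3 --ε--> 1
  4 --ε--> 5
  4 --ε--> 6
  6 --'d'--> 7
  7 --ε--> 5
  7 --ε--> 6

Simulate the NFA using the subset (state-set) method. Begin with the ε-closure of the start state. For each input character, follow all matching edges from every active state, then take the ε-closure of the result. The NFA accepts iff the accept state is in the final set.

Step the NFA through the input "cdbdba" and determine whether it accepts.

Answer: REJECT

Steps:
start: ε-closure({0}) = {0,1,2,4,5,6}
'c' @ 1: {1,3,4,5,6}  [accepting]
'd' @ 2: {5,6,7}  [accepting]
'b' @ 3: {}  — no active states
rest 'dba' ignored (set empty)
end set {} — state 5 not in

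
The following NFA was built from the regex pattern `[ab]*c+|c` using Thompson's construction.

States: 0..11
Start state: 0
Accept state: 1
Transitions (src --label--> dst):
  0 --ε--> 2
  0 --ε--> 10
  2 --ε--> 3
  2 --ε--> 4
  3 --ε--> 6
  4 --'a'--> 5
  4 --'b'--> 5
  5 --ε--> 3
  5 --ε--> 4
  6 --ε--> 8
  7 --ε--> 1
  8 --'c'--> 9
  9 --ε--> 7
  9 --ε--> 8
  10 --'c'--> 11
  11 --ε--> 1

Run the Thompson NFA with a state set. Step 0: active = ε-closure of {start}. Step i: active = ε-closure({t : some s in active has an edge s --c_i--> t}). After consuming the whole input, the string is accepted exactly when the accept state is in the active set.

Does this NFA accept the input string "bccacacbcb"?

Answer: REJECT

Steps:
initial (ε-close {0}): {0,2,3,4,6,8,10}
'b' @ 1: {3,4,5,6,8}
'c' @ 2: {1,7,8,9}  [accepting]
'c' @ 3: {1,7,8,9}  [accepting]
'a' @ 4: {}  — no active states
rest 'cacbcb' ignored (set empty)
end set {} — state 1 not in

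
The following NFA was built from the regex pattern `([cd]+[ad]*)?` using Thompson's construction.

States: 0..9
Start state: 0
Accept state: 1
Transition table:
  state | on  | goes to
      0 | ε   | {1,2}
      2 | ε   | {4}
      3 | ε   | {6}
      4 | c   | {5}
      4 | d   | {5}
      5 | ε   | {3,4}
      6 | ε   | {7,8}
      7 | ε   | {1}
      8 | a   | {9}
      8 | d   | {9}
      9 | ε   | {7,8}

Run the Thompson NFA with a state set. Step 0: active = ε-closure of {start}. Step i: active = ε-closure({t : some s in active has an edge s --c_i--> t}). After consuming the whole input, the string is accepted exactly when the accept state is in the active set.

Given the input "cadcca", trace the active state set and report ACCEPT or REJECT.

S₀ = ε-closure({0}) = {0,1,2,4}
'c' @ 1: {1,3,4,5,6,7,8}  (accept∈set)
'a' @ 2: {1,7,8,9}  (accept∈set)
'd' @ 3: {1,7,8,9}  (accept∈set)
'c' @ 4: {}  — state set empty
rest 'ca' ignored (set empty)
end set {} — state 1 not in

Answer: REJECT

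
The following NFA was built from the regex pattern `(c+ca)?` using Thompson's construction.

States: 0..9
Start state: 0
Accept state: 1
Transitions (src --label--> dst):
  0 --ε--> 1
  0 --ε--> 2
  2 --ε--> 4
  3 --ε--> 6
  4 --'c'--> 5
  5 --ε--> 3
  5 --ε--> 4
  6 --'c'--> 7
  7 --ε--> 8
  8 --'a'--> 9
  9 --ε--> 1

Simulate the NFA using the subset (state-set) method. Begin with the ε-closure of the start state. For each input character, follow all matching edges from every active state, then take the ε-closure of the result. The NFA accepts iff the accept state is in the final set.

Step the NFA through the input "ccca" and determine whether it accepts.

S₀ = ε-closure({0}) = {0,1,2,4}
'c' @ 1: {3,4,5,6}
'c' @ 2: {3,4,5,6,7,8}
'c' @ 3: {3,4,5,6,7,8}
'a' @ 4: {1,9}  (accept∈set)
end set {1,9} — state 1 in

Answer: ACCEPT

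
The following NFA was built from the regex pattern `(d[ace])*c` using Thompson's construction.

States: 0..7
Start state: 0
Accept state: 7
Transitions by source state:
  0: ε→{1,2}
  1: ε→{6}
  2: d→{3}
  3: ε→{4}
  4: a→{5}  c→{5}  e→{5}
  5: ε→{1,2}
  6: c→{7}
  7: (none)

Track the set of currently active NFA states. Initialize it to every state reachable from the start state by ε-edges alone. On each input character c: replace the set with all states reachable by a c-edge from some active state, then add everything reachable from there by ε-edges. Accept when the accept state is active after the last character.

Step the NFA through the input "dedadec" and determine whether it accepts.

S₀ = ε-closure({0}) = {0,1,2,6}
'd' @ 1: {3,4}
'e' @ 2: {1,2,5,6}
'd' @ 3: {3,4}
'a' @ 4: {1,2,5,6}
'd' @ 5: {3,4}
'e' @ 6: {1,2,5,6}
'c' @ 7: {7}  [accepting]
final: {7}; accept 7 in set

Answer: ACCEPT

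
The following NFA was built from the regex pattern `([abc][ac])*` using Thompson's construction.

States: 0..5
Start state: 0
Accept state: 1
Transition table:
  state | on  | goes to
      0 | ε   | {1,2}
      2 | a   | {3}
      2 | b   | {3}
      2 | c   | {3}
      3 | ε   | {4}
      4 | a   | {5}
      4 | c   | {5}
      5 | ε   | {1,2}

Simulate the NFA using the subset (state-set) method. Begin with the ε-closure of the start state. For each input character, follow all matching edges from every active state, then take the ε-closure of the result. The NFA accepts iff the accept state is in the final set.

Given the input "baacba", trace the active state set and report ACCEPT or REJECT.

start: ε-closure({0}) = {0,1,2}
'b' @ 1: {3,4}
'a' @ 2: {1,2,5}  (accept∈set)
'a' @ 3: {3,4}
'c' @ 4: {1,2,5}  (accept∈set)
'b' @ 5: {3,4}
'a' @ 6: {1,2,5}  (accept∈set)
final: {1,2,5}; accept 1 in set

Answer: ACCEPT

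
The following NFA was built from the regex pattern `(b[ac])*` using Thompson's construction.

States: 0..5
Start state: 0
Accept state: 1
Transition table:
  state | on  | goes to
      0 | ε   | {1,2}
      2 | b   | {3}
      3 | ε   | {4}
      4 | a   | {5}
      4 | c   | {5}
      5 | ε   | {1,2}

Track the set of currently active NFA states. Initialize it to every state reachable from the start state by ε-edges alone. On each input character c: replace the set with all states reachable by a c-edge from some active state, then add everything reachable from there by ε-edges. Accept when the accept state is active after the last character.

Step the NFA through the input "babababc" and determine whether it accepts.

initial (ε-close {0}): {0,1,2}
'b' @ 1: {3,4}
'a' @ 2: {1,2,5}  ✓accept
'b' @ 3: {3,4}
'a' @ 4: {1,2,5}  ✓accept
'b' @ 5: {3,4}
'a' @ 6: {1,2,5}  ✓accept
'b' @ 7: {3,4}
'c' @ 8: {1,2,5}  ✓accept
end set {1,2,5} — state 1 in

Answer: ACCEPT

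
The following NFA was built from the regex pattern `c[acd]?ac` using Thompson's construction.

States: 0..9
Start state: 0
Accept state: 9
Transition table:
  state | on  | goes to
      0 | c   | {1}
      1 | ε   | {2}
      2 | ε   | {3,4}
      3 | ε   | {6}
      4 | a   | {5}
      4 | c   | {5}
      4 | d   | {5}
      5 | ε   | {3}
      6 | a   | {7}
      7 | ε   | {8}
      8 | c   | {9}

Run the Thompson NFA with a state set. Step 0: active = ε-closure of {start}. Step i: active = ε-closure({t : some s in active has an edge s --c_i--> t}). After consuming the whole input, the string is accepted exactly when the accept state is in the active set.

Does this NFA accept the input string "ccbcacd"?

Answer: REJECT

Trace:
S₀ = ε-closure({0}) = {0}
'c' @ 1: {1,2,3,4,6}
'c' @ 2: {3,5,6}
'b' @ 3: {}  — no active states
rest 'cacd' ignored (set empty)
end set {} — state 9 not in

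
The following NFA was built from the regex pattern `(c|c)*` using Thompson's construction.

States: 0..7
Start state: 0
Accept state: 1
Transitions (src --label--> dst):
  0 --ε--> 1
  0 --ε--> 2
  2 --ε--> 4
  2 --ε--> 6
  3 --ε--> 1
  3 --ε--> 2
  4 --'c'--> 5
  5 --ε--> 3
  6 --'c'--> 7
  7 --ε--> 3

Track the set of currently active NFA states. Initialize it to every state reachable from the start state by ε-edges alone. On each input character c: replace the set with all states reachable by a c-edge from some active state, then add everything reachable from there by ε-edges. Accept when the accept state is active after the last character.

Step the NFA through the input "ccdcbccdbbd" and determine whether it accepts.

Answer: REJECT

Trace:
S₀ = ε-closure({0}) = {0,1,2,4,6}
'c' @ 1: {1,2,3,4,5,6,7}  [accepting]
'c' @ 2: {1,2,3,4,5,6,7}  [accepting]
'd' @ 3: {}  — no active states
rest 'cbccdbbd' ignored (set empty)
after full input: {}  (accept=1 not in)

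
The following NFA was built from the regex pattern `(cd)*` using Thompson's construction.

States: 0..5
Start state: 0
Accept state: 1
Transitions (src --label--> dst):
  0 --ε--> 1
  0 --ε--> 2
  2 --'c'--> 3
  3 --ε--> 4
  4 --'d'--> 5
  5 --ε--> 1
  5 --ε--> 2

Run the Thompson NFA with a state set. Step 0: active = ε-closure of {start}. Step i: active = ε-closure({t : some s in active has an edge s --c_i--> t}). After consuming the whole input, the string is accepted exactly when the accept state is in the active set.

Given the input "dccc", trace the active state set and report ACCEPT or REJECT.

initial (ε-close {0}): {0,1,2}
'd' @ 1: {}  — dead — no transitions
rest 'ccc' ignored (set empty)
final: {}; accept 1 not in set

Answer: REJECT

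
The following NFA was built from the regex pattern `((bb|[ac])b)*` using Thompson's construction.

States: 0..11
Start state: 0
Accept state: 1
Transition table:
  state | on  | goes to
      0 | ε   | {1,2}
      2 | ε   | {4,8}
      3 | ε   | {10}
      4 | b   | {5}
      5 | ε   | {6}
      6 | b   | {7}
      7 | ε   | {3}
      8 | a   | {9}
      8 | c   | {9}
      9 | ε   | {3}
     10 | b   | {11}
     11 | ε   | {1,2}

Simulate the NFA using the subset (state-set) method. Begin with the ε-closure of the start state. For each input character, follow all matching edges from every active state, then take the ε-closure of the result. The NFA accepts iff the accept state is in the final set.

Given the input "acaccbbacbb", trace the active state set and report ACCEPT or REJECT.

S₀ = ε-closure({0}) = {0,1,2,4,8}
'a' @ 1: {3,9,10}
'c' @ 2: {}  — dead — no transitions
rest 'accbbacbb' ignored (set empty)
after full input: {}  (accept=1 not in)

Answer: REJECT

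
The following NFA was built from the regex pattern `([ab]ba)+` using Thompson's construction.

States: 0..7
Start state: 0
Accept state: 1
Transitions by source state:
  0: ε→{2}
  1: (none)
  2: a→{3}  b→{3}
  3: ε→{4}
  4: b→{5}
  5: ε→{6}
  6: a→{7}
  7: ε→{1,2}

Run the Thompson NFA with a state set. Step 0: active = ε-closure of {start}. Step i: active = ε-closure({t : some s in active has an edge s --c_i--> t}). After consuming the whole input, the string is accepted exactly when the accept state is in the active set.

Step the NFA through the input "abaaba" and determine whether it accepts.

initial (ε-close {0}): {0,2}
'a' @ 1: {3,4}
'b' @ 2: {5,6}
'a' @ 3: {1,2,7}  [accepting]
'a' @ 4: {3,4}
'b' @ 5: {5,6}
'a' @ 6: {1,2,7}  [accepting]
final: {1,2,7}; accept 1 in set

Answer: ACCEPT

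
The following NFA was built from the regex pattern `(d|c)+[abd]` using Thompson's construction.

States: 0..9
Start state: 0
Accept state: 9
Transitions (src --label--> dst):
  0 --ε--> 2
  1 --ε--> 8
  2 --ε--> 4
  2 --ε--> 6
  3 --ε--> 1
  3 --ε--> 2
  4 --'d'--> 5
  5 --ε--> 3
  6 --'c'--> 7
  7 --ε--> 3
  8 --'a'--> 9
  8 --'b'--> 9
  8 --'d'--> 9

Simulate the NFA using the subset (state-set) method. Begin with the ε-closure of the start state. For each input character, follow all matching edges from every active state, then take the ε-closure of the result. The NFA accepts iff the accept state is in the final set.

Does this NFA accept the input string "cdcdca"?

Answer: ACCEPT

Steps:
start: ε-closure({0}) = {0,2,4,6}
'c' @ 1: {1,2,3,4,6,7,8}
'd' @ 2: {1,2,3,4,5,6,8,9}  (accept∈set)
'c' @ 3: {1,2,3,4,6,7,8}
'd' @ 4: {1,2,3,4,5,6,8,9}  (accept∈set)
'c' @ 5: {1,2,3,4,6,7,8}
'a' @ 6: {9}  (accept∈set)
end set {9} — state 9 in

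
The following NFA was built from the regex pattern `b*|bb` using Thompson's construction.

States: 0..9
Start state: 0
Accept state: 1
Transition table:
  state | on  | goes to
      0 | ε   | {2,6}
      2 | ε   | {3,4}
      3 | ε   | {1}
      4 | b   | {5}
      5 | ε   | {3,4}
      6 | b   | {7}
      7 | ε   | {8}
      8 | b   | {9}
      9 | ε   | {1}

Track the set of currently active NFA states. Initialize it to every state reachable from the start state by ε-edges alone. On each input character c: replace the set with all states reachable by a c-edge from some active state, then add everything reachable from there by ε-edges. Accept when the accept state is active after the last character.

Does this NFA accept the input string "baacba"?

initial (ε-close {0}): {0,1,2,3,4,6}
'b' @ 1: {1,3,4,5,7,8}  [accepting]
'a' @ 2: {}  — no active states
rest 'acba' ignored (set empty)
end set {} — state 1 not in

Answer: REJECT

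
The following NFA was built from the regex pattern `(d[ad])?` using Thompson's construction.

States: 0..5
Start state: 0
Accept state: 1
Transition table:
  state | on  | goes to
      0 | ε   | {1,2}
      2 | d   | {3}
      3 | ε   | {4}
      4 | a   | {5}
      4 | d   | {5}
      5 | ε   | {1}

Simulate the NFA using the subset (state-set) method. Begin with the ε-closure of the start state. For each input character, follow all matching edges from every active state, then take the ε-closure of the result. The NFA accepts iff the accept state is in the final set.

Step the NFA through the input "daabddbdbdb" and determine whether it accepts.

Answer: REJECT

Trace:
initial (ε-close {0}): {0,1,2}
'd' @ 1: {3,4}
'a' @ 2: {1,5}  (accept∈set)
'a' @ 3: {}  — no active states
rest 'bddbdbdb' ignored (set empty)
after full input: {}  (accept=1 not in)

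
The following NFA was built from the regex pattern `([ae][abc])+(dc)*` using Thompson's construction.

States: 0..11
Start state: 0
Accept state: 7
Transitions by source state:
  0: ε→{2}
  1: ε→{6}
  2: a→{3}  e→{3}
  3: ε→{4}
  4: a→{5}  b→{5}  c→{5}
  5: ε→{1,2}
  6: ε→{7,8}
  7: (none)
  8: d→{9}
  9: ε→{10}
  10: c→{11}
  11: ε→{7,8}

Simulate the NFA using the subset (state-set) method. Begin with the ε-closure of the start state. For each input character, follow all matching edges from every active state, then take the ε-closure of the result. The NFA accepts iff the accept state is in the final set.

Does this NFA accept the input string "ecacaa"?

S₀ = ε-closure({0}) = {0,2}
'e' @ 1: {3,4}
'c' @ 2: {1,2,5,6,7,8}  (accept∈set)
'a' @ 3: {3,4}
'c' @ 4: {1,2,5,6,7,8}  (accept∈set)
'a' @ 5: {3,4}
'a' @ 6: {1,2,5,6,7,8}  (accept∈set)
after full input: {1,2,5,6,7,8}  (accept=7 in)

Answer: ACCEPT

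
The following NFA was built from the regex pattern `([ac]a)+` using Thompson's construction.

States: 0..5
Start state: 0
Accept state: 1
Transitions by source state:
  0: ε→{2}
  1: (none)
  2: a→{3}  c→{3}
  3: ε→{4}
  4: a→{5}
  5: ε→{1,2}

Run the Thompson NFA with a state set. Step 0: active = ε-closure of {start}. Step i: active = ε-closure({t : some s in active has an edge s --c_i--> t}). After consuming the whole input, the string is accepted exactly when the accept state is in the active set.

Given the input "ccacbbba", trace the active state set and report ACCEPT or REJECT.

Answer: REJECT

Trace:
S₀ = ε-closure({0}) = {0,2}
'c' @ 1: {3,4}
'c' @ 2: {}  — dead — no transitions
rest 'acbbba' ignored (set empty)
end set {} — state 1 not in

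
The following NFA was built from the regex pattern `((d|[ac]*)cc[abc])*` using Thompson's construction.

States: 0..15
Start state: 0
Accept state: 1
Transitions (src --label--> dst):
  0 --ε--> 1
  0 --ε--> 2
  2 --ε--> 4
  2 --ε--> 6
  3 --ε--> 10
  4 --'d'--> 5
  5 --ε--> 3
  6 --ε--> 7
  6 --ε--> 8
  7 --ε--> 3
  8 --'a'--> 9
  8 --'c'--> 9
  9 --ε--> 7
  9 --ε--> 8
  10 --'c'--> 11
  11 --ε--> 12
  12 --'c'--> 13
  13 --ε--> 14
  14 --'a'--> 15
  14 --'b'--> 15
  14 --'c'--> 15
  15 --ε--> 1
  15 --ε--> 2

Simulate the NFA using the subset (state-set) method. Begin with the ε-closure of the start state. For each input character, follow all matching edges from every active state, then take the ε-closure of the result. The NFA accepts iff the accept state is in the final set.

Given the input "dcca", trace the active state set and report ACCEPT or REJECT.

Answer: ACCEPT

Trace:
S₀ = ε-closure({0}) = {0,1,2,3,4,6,7,8,10}
'd' @ 1: {3,5,10}
'c' @ 2: {11,12}
'c' @ 3: {13,14}
'a' @ 4: {1,2,3,4,6,7,8,10,15}  ✓accept
after full input: {1,2,3,4,6,7,8,10,15}  (accept=1 in)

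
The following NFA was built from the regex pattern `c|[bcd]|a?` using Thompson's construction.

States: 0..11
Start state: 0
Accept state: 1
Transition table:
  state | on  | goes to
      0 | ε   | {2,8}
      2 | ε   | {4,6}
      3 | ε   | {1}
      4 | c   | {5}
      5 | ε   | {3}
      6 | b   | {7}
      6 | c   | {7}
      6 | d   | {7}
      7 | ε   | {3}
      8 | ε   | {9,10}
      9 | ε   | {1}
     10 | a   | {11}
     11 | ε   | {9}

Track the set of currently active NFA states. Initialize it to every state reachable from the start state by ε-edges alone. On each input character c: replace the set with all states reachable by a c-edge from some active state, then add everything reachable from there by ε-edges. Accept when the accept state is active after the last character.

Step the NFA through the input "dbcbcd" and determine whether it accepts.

start: ε-closure({0}) = {0,1,2,4,6,8,9,10}
'd' @ 1: {1,3,7}  ✓accept
'b' @ 2: {}  — no active states
rest 'cbcd' ignored (set empty)
after full input: {}  (accept=1 not in)

Answer: REJECT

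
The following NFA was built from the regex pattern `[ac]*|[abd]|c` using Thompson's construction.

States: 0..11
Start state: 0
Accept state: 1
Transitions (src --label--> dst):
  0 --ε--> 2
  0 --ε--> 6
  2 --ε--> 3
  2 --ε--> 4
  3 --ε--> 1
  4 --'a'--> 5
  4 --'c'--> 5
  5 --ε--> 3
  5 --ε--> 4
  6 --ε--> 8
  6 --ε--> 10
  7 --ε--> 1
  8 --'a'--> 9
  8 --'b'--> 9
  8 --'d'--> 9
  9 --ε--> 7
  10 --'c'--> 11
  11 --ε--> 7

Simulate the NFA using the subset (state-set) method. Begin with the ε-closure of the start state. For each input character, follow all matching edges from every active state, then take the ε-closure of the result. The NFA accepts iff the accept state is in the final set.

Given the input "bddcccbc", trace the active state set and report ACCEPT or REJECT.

Answer: REJECT

Derivation:
initial (ε-close {0}): {0,1,2,3,4,6,8,10}
'b' @ 1: {1,7,9}  (accept∈set)
'd' @ 2: {}  — dead — no transitions
rest 'dcccbc' ignored (set empty)
after full input: {}  (accept=1 not in)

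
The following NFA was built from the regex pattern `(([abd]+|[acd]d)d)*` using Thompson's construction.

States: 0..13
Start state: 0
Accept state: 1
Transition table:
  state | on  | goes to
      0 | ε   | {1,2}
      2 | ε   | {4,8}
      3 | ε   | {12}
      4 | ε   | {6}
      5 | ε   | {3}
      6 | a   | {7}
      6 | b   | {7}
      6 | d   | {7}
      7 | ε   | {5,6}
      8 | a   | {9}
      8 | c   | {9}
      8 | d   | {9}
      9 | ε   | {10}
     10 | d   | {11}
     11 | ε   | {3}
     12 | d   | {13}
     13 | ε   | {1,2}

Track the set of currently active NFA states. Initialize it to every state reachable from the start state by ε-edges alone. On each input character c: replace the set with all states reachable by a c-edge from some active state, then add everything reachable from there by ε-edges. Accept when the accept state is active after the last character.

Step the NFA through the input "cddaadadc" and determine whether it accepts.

S₀ = ε-closure({0}) = {0,1,2,4,6,8}
'c' @ 1: {9,10}
'd' @ 2: {3,11,12}
'd' @ 3: {1,2,4,6,8,13}  [accepting]
'a' @ 4: {3,5,6,7,9,10,12}
'a' @ 5: {3,5,6,7,12}
'd' @ 6: {1,2,3,4,5,6,7,8,12,13}  [accepting]
'a' @ 7: {3,5,6,7,9,10,12}
'd' @ 8: {1,2,3,4,5,6,7,8,11,12,13}  [accepting]
'c' @ 9: {9,10}
end set {9,10} — state 1 not in

Answer: REJECT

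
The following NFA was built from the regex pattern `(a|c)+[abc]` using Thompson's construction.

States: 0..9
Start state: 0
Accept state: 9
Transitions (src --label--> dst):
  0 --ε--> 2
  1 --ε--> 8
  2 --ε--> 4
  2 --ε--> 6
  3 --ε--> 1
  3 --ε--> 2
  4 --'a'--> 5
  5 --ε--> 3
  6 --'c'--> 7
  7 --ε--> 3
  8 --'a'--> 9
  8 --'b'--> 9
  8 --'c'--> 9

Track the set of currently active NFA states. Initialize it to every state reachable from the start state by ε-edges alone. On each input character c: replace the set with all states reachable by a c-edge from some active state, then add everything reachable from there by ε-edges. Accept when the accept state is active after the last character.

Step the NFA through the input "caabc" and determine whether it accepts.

S₀ = ε-closure({0}) = {0,2,4,6}
'c' @ 1: {1,2,3,4,6,7,8}
'a' @ 2: {1,2,3,4,5,6,8,9}  ✓accept
'a' @ 3: {1,2,3,4,5,6,8,9}  ✓accept
'b' @ 4: {9}  ✓accept
'c' @ 5: {}  — state set empty
after full input: {}  (accept=9 not in)

Answer: REJECT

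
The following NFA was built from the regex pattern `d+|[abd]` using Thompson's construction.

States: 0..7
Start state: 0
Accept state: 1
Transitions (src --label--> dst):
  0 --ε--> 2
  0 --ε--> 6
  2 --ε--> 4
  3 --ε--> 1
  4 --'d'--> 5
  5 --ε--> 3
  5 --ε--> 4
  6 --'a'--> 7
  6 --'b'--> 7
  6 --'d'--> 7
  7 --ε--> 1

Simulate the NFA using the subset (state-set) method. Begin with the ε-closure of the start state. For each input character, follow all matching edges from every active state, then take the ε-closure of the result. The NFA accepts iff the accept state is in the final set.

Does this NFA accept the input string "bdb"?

start: ε-closure({0}) = {0,2,4,6}
'b' @ 1: {1,7}  (accept∈set)
'd' @ 2: {}  — dead — no transitions
rest 'b' ignored (set empty)
final: {}; accept 1 not in set

Answer: REJECT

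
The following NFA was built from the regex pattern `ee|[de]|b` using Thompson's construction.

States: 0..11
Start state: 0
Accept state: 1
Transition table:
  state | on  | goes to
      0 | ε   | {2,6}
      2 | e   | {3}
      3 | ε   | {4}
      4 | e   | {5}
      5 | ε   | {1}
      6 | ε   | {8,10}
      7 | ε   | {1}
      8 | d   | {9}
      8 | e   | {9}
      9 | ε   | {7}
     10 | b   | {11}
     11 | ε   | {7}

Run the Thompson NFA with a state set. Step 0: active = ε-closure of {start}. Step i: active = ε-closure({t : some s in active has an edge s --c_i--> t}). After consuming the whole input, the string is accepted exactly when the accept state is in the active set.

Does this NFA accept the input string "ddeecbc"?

S₀ = ε-closure({0}) = {0,2,6,8,10}
'd' @ 1: {1,7,9}  [accepting]
'd' @ 2: {}  — no active states
rest 'eecbc' ignored (set empty)
after full input: {}  (accept=1 not in)

Answer: REJECT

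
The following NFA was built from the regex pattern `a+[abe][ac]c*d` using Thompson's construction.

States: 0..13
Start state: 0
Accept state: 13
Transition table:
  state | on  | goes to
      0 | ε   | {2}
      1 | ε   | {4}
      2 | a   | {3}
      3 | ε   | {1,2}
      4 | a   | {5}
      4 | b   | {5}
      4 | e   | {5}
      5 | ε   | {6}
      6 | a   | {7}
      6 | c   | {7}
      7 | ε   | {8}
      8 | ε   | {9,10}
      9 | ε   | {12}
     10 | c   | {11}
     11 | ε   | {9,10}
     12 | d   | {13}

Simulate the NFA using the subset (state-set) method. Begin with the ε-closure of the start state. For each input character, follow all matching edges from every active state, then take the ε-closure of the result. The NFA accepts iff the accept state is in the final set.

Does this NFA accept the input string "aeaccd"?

start: ε-closure({0}) = {0,2}
'a' @ 1: {1,2,3,4}
'e' @ 2: {5,6}
'a' @ 3: {7,8,9,10,12}
'c' @ 4: {9,10,11,12}
'c' @ 5: {9,10,11,12}
'd' @ 6: {13}  ✓accept
after full input: {13}  (accept=13 in)

Answer: ACCEPT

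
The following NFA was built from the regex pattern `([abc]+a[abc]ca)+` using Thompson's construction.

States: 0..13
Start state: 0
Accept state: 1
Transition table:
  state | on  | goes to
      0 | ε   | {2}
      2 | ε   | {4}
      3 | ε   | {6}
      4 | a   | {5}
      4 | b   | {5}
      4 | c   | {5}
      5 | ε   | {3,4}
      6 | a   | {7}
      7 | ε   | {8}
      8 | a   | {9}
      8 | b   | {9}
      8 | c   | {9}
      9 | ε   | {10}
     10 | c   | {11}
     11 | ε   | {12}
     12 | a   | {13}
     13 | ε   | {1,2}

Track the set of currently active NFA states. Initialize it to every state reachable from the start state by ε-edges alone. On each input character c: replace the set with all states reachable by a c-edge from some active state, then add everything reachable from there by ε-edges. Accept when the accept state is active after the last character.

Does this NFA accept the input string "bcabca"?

Answer: ACCEPT

Trace:
S₀ = ε-closure({0}) = {0,2,4}
'b' @ 1: {3,4,5,6}
'c' @ 2: {3,4,5,6}
'a' @ 3: {3,4,5,6,7,8}
'b' @ 4: {3,4,5,6,9,10}
'c' @ 5: {3,4,5,6,11,12}
'a' @ 6: {1,2,3,4,5,6,7,8,13}  ✓accept
final: {1,2,3,4,5,6,7,8,13}; accept 1 in set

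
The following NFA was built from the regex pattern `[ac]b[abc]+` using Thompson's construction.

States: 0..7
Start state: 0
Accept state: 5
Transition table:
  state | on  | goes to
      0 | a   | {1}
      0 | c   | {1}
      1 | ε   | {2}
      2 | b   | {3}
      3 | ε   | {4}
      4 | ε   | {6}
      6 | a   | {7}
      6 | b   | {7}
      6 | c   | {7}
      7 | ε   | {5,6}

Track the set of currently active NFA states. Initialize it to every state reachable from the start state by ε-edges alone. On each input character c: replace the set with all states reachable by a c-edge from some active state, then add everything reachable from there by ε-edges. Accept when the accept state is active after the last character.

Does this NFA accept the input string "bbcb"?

initial (ε-close {0}): {0}
'b' @ 1: {}  — state set empty
rest 'bcb' ignored (set empty)
after full input: {}  (accept=5 not in)

Answer: REJECT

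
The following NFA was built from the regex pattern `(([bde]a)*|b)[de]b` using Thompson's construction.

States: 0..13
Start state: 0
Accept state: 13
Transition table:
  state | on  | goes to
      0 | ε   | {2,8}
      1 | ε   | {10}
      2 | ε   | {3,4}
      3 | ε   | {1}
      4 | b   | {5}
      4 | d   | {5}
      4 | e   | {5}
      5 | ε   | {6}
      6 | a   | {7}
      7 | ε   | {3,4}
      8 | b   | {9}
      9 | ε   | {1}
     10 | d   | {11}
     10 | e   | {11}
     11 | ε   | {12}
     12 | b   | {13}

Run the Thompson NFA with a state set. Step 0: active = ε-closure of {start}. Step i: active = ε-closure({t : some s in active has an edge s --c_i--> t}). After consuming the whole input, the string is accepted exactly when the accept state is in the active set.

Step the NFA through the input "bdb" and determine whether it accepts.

S₀ = ε-closure({0}) = {0,1,2,3,4,8,10}
'b' @ 1: {1,5,6,9,10}
'd' @ 2: {11,12}
'b' @ 3: {13}  ✓accept
final: {13}; accept 13 in set

Answer: ACCEPT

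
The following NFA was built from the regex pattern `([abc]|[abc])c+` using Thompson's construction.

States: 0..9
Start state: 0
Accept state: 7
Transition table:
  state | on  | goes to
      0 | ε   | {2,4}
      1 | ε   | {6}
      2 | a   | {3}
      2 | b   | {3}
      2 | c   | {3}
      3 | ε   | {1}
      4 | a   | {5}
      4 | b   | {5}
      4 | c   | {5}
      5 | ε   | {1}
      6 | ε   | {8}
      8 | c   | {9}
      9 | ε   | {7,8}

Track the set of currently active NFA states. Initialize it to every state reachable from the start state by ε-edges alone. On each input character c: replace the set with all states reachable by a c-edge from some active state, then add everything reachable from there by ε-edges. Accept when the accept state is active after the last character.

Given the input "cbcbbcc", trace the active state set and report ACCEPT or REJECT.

Answer: REJECT

Derivation:
initial (ε-close {0}): {0,2,4}
'c' @ 1: {1,3,5,6,8}
'b' @ 2: {}  — no active states
rest 'cbbcc' ignored (set empty)
final: {}; accept 7 not in set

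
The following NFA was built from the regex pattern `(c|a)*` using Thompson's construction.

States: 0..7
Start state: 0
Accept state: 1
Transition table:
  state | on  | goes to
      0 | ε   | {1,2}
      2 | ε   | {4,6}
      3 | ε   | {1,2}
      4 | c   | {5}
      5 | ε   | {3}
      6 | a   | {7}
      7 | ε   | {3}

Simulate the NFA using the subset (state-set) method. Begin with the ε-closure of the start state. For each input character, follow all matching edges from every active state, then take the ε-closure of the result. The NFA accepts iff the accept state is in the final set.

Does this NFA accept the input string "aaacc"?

S₀ = ε-closure({0}) = {0,1,2,4,6}
'a' @ 1: {1,2,3,4,6,7}  [accepting]
'a' @ 2: {1,2,3,4,6,7}  [accepting]
'a' @ 3: {1,2,3,4,6,7}  [accepting]
'c' @ 4: {1,2,3,4,5,6}  [accepting]
'c' @ 5: {1,2,3,4,5,6}  [accepting]
final: {1,2,3,4,5,6}; accept 1 in set

Answer: ACCEPT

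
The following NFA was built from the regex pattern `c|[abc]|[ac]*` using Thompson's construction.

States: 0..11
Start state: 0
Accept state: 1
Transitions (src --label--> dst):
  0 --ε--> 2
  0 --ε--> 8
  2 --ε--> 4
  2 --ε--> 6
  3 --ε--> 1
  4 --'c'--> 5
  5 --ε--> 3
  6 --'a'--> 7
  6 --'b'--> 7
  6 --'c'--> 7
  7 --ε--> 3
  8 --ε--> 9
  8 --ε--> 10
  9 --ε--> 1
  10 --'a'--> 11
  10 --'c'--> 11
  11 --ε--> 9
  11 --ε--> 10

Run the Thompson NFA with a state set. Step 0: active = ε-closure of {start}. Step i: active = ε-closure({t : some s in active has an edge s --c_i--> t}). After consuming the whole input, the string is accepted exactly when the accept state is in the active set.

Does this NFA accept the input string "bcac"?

S₀ = ε-closure({0}) = {0,1,2,4,6,8,9,10}
'b' @ 1: {1,3,7}  [accepting]
'c' @ 2: {}  — no active states
rest 'ac' ignored (set empty)
final: {}; accept 1 not in set

Answer: REJECT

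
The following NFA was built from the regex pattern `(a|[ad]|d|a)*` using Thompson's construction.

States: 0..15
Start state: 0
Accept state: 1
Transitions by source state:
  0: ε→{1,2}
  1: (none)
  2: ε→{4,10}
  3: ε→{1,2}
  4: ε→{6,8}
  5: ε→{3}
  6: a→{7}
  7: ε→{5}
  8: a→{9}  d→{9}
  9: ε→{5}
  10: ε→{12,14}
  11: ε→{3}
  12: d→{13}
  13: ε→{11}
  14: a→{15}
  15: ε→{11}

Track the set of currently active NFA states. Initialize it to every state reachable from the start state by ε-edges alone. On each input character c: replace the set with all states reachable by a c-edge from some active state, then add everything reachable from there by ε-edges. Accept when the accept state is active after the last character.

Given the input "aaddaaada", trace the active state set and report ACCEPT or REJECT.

Answer: ACCEPT

Steps:
start: ε-closure({0}) = {0,1,2,4,6,8,10,12,14}
'a' @ 1: {1,2,3,4,5,6,7,8,9,10,11,12,14,15}  (accept∈set)
'a' @ 2: {1,2,3,4,5,6,7,8,9,10,11,12,14,15}  (accept∈set)
'd' @ 3: {1,2,3,4,5,6,8,9,10,11,12,13,14}  (accept∈set)
'd' @ 4: {1,2,3,4,5,6,8,9,10,11,12,13,14}  (accept∈set)
'a' @ 5: {1,2,3,4,5,6,7,8,9,10,11,12,14,15}  (accept∈set)
'a' @ 6: {1,2,3,4,5,6,7,8,9,10,11,12,14,15}  (accept∈set)
'a' @ 7: {1,2,3,4,5,6,7,8,9,10,11,12,14,15}  (accept∈set)
'd' @ 8: {1,2,3,4,5,6,8,9,10,11,12,13,14}  (accept∈set)
'a' @ 9: {1,2,3,4,5,6,7,8,9,10,11,12,14,15}  (accept∈set)
after full input: {1,2,3,4,5,6,7,8,9,10,11,12,14,15}  (accept=1 in)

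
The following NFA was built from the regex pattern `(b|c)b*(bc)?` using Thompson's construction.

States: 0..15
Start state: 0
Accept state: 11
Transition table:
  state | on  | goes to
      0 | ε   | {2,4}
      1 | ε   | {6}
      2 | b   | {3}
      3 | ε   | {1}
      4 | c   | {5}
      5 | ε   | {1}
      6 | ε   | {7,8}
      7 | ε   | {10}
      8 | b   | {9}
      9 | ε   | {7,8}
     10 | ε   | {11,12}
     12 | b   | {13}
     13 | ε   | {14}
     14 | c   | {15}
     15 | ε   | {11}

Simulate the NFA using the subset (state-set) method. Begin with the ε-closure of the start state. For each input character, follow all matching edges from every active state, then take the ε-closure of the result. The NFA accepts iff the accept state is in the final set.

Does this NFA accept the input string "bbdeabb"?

Answer: REJECT

Trace:
initial (ε-close {0}): {0,2,4}
'b' @ 1: {1,3,6,7,8,10,11,12}  [accepting]
'b' @ 2: {7,8,9,10,11,12,13,14}  [accepting]
'd' @ 3: {}  — dead — no transitions
rest 'eabb' ignored (set empty)
after full input: {}  (accept=11 not in)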